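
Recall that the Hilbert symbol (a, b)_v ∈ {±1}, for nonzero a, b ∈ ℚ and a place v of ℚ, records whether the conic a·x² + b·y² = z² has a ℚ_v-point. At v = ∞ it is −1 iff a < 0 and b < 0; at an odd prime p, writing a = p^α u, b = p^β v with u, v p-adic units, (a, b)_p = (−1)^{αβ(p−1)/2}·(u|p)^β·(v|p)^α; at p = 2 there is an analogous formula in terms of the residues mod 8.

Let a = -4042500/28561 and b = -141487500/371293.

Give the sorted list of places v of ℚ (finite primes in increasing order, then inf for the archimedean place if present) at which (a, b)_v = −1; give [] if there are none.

[5, 11, 13, inf]

(a, b) ≡ (-33, -15015) mod (ℚ^×)²; places V = {2, 3, 5, 7, 11, 13, ∞}.
(a,b)_3: α=1, u≡1; β=1, v≡2 (mod 3); (1|3)=+1, (2|3)=-1; sign (−1)^1·+1^1·-1^1 = +1.
(a,b)_2: α=2, β=2; u≡7, v≡1 (mod 8); ε(u)ε(v)=1·0, αω(v)=2·0, βω(u)=2·0; sum ≡ 0  ⇒  +1.
(a,b)_∞: sgn(-33)=−, sgn(-15015)=−, so -1.
(a,b)_5: α=4, u≡2; β=5, v≡3 (mod 5); (2|5)=-1, (3|5)=-1; sign (−1)^0·-1^5·-1^4 = -1.
(a,b)_11: α=1, u≡2; β=1, v≡2 (mod 11); (2|11)=-1, (2|11)=-1; sign (−1)^1·-1^1·-1^1 = -1.
(a,b)_7: α=2, u≡2; β=3, v≡4 (mod 7); (2|7)=+1, (4|7)=+1; sign (−1)^0·+1^3·+1^2 = +1.
(a,b)_13: α=-4, u≡6; β=-5, v≡2 (mod 13); (6|13)=-1, (2|13)=-1; sign (−1)^0·-1^-5·-1^-4 = -1.
Ram(-33, -15015) = {5, 11, 13, ∞}; no ℚ_5-point on the conic.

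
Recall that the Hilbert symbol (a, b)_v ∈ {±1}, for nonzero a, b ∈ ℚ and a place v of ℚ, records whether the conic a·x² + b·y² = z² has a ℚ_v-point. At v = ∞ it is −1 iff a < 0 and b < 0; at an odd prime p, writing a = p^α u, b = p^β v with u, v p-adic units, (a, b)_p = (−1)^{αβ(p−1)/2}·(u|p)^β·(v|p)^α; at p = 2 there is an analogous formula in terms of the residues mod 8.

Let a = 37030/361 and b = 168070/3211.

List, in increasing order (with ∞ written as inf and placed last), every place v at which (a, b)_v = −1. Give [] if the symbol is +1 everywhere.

Mod squares: a ≡ 70, b ≡ 1330. Check v ∈ {∞, 2, 5, 7, 13, 19, 23}.
v=5: a=5^1·(≡1), b=5^1·(≡4) mod 5; (1|5)=+1, (4|5)=+1; (−1)^{1·1·2}·(+1)^1·(+1)^1 = +1.
v=∞: 70 > 0 and 1330 > 0  ⇒  (a,b)_∞ = +1.
v=7: a=7^1·(≡3), b=7^5·(≡2) mod 7; (3|7)=-1, (2|7)=+1; (−1)^{1·5·3}·(-1)^5·(+1)^1 = +1.
v=19: a=19^-2·(≡18), b=19^-1·(≡2) mod 19; (18|19)=-1, (2|19)=-1; (−1)^{-2·-1·9}·(-1)^-1·(-1)^-2 = -1.
v=13: a=13^0·(≡11), b=13^-2·(≡1) mod 13; (11|13)=-1, (1|13)=+1; (−1)^{0·-2·6}·(-1)^-2·(+1)^0 = +1.
v=23: a=23^2·(≡13), b=23^0·(≡22) mod 23; (13|23)=+1, (22|23)=-1; (−1)^{2·0·11}·(+1)^0·(-1)^2 = +1.
v=2: v_2(a)=1, v_2(b)=1; units ≡ 3, 1 (mod 8); ε·ε+αω+βω = 1·0+1·0+1·1 ≡ 1  ⇒  (a,b)_2 = -1.
Ram(70, 1330) = {2, 19}; no ℚ_2-point on the conic.

[2, 19]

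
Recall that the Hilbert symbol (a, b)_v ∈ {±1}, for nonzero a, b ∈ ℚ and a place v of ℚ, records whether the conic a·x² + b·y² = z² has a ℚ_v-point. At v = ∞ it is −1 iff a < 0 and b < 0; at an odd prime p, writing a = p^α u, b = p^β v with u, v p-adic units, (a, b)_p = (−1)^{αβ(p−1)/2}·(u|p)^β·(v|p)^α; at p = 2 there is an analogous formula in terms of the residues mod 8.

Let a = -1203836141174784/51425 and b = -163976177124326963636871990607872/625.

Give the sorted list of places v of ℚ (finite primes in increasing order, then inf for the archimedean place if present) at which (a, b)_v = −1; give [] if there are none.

[2, 3, 13, 23, 31, 41, 53, inf]

(a, b) ≡ (-19517149353, -410533) mod (ℚ^×)²; places V = {2, 3, 5, 11, 13, 17, 19, 23, 31, 41, 53, ∞}.
(a,b)_23: α=1, u≡6; β=2, v≡5 (mod 23); (6|23)=+1, (5|23)=-1; sign (−1)^0·+1^2·-1^1 = -1.
(a,b)_3: α=1, u≡2; β=2, v≡2 (mod 3); (2|3)=-1, (2|3)=-1; sign (−1)^0·-1^2·-1^1 = -1.
(a,b)_31: α=1, u≡18; β=3, v≡9 (mod 31); (18|31)=+1, (9|31)=+1; sign (−1)^1·+1^3·+1^1 = -1.
(a,b)_17: α=-1, u≡4; β=3, v≡15 (mod 17); (4|17)=+1, (15|17)=+1; sign (−1)^0·+1^3·+1^-1 = +1.
(a,b)_13: α=1, u≡5; β=2, v≡5 (mod 13); (5|13)=-1, (5|13)=-1; sign (−1)^0·-1^2·-1^1 = -1.
(a,b)_2: α=20, β=20; u≡7, v≡3 (mod 8); ε(u)ε(v)=1·1, αω(v)=20·1, βω(u)=20·0; sum ≡ 1  ⇒  -1.
(a,b)_5: α=-2, u≡3; β=-4, v≡3 (mod 5); (3|5)=-1, (3|5)=-1; sign (−1)^0·-1^-4·-1^-2 = +1.
(a,b)_19: α=1, u≡16; β=3, v≡12 (mod 19); (16|19)=+1, (12|19)=-1; sign (−1)^1·+1^3·-1^1 = +1.
(a,b)_41: α=1, u≡11; β=3, v≡1 (mod 41); (11|41)=-1, (1|41)=+1; sign (−1)^0·-1^3·+1^1 = -1.
(a,b)_∞: sgn(-19517149353)=−, sgn(-410533)=−, so -1.
(a,b)_53: α=1, u≡48; β=2, v≡45 (mod 53); (48|53)=-1, (45|53)=-1; sign (−1)^0·-1^2·-1^1 = -1.
(a,b)_11: α=-2, u≡10; β=0, v≡4 (mod 11); (10|11)=-1, (4|11)=+1; sign (−1)^0·-1^0·+1^-2 = +1.
Ram(-19517149353, -410533) = {2, 3, 13, 23, 31, 41, 53, ∞}; no ℚ_2-point on the conic.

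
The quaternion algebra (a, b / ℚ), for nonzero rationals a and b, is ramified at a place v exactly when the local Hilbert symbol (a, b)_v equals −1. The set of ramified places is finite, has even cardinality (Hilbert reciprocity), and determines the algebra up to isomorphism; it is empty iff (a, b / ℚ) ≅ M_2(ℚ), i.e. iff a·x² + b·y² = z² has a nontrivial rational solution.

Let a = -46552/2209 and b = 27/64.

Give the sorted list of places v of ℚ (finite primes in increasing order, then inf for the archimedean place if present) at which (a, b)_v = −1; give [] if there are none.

[2, 3]

(a, b) ≡ (-22, 3) mod (ℚ^×)²; places V = {2, 3, 11, 23, 47, ∞}.
(a,b)_∞: sgn(-22)=−, sgn(3)=+, so +1.
(a,b)_47: α=-2, u≡25; β=0, v≡32 (mod 47); (25|47)=+1, (32|47)=+1; sign (−1)^0·+1^0·+1^-2 = +1.
(a,b)_23: α=2, u≡4; β=0, v≡13 (mod 23); (4|23)=+1, (13|23)=+1; sign (−1)^0·+1^0·+1^2 = +1.
(a,b)_2: α=3, β=-6; u≡5, v≡3 (mod 8); ε(u)ε(v)=0·1, αω(v)=3·1, βω(u)=-6·1; sum ≡ 1  ⇒  -1.
(a,b)_3: α=0, u≡2; β=3, v≡1 (mod 3); (2|3)=-1, (1|3)=+1; sign (−1)^0·-1^3·+1^0 = -1.
(a,b)_11: α=1, u≡4; β=0, v≡3 (mod 11); (4|11)=+1, (3|11)=+1; sign (−1)^0·+1^0·+1^1 = +1.
|Ram(-22, 3)| = 2, even; anisotropic at {2, 3}.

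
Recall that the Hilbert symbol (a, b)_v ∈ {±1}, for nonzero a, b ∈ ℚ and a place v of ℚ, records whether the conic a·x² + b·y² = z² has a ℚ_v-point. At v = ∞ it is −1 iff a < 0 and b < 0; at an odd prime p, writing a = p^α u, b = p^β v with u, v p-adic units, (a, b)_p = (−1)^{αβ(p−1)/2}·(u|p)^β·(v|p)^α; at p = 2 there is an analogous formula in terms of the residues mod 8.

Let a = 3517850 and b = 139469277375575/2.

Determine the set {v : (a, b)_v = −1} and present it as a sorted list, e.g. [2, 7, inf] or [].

(a, b) ≡ (266, 46) mod (ℚ^×)²; places V = {2, 5, 7, 19, 23, ∞}.
(a,b)_7: α=1, u≡6; β=4, v≡4 (mod 7); (6|7)=-1, (4|7)=+1; sign (−1)^0·-1^4·+1^1 = +1.
(a,b)_5: α=2, u≡4; β=2, v≡4 (mod 5); (4|5)=+1, (4|5)=+1; sign (−1)^0·+1^2·+1^2 = +1.
(a,b)_2: α=1, β=-1; u≡5, v≡7 (mod 8); ε(u)ε(v)=0·1, αω(v)=1·0, βω(u)=-1·1; sum ≡ 1  ⇒  -1.
(a,b)_19: α=1, u≡14; β=2, v≡15 (mod 19); (14|19)=-1, (15|19)=-1; sign (−1)^0·-1^2·-1^1 = -1.
(a,b)_23: α=2, u≡3; β=5, v≡6 (mod 23); (3|23)=+1, (6|23)=+1; sign (−1)^0·+1^5·+1^2 = +1.
(a,b)_∞: sgn(266)=+, sgn(46)=+, so +1.
(266, 46 / ℚ) ramifies at {2, 19}: a division algebra.

[2, 19]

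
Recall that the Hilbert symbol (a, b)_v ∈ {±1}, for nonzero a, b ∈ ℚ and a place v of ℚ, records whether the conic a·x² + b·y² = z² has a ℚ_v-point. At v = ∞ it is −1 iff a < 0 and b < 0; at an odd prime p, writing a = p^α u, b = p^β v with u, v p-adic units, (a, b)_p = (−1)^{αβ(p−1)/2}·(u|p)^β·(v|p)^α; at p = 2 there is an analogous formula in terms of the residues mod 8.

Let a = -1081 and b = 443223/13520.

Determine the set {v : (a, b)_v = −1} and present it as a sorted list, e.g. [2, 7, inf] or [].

(a, b) ≡ (-1081, 2035) mod (ℚ^×)²; places V = {2, 3, 5, 11, 13, 23, 37, 47, ∞}.
(a,b)_37: α=0, u≡29; β=1, v≡29 (mod 37); (29|37)=-1, (29|37)=-1; sign (−1)^0·-1^1·-1^0 = -1.
(a,b)_2: α=0, β=-4; u≡7, v≡3 (mod 8); ε(u)ε(v)=1·1, αω(v)=0·1, βω(u)=-4·0; sum ≡ 1  ⇒  -1.
(a,b)_5: α=0, u≡4; β=-1, v≡2 (mod 5); (4|5)=+1, (2|5)=-1; sign (−1)^0·+1^-1·-1^0 = +1.
(a,b)_11: α=0, u≡8; β=3, v≡3 (mod 11); (8|11)=-1, (3|11)=+1; sign (−1)^0·-1^3·+1^0 = -1.
(a,b)_23: α=1, u≡22; β=0, v≡14 (mod 23); (22|23)=-1, (14|23)=-1; sign (−1)^0·-1^0·-1^1 = -1.
(a,b)_47: α=1, u≡24; β=0, v≡8 (mod 47); (24|47)=+1, (8|47)=+1; sign (−1)^0·+1^0·+1^1 = +1.
(a,b)_13: α=0, u≡11; β=-2, v≡7 (mod 13); (11|13)=-1, (7|13)=-1; sign (−1)^0·-1^-2·-1^0 = +1.
(a,b)_3: α=0, u≡2; β=2, v≡1 (mod 3); (2|3)=-1, (1|3)=+1; sign (−1)^0·-1^2·+1^0 = +1.
(a,b)_∞: sgn(-1081)=−, sgn(2035)=+, so +1.
|Ram(-1081, 2035)| = 4, even; anisotropic at {2, 11, 23, 37}.

[2, 11, 23, 37]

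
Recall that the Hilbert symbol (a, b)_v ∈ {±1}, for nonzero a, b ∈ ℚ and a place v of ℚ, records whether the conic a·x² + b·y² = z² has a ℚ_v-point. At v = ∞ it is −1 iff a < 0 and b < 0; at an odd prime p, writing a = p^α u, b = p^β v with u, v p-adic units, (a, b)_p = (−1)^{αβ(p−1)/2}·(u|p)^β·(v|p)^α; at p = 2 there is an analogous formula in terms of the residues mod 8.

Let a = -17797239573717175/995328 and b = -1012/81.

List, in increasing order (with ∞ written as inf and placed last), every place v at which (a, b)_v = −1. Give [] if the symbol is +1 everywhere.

Mod squares: a ≡ -92424189, b ≡ -253. Check v ∈ {∞, 2, 3, 5, 11, 13, 17, 19, 23, 29}.
v=17: a=17^1·(≡9), b=17^0·(≡15) mod 17; (9|17)=+1, (15|17)=+1; (−1)^{1·0·8}·(+1)^0·(+1)^1 = +1.
v=3: a=3^-5·(≡2), b=3^-4·(≡2) mod 3; (2|3)=-1, (2|3)=-1; (−1)^{-5·-4·1}·(-1)^-4·(-1)^-5 = -1.
v=2: v_2(a)=-12, v_2(b)=2; units ≡ 3, 3 (mod 8); ε·ε+αω+βω = 1·1+-12·1+2·1 ≡ 1  ⇒  (a,b)_2 = -1.
v=∞: -92424189 < 0 and -253 < 0  ⇒  (a,b)_∞ = -1.
v=29: a=29^1·(≡22), b=29^0·(≡14) mod 29; (22|29)=+1, (14|29)=-1; (−1)^{1·0·14}·(+1)^0·(-1)^1 = -1.
v=19: a=19^3·(≡4), b=19^0·(≡18) mod 19; (4|19)=+1, (18|19)=-1; (−1)^{3·0·9}·(+1)^0·(-1)^3 = -1.
v=5: a=5^2·(≡1), b=5^0·(≡3) mod 5; (1|5)=+1, (3|5)=-1; (−1)^{2·0·2}·(+1)^0·(-1)^2 = +1.
v=11: a=11^3·(≡7), b=11^1·(≡10) mod 11; (7|11)=-1, (10|11)=-1; (−1)^{3·1·5}·(-1)^1·(-1)^3 = -1.
v=23: a=23^3·(≡12), b=23^1·(≡4) mod 23; (12|23)=+1, (4|23)=+1; (−1)^{3·1·11}·(+1)^1·(+1)^3 = -1.
v=13: a=13^1·(≡3), b=13^0·(≡5) mod 13; (3|13)=+1, (5|13)=-1; (−1)^{1·0·6}·(+1)^0·(-1)^1 = -1.
(-92424189, -253 / ℚ) ramifies at {2, 3, 11, 13, 19, 23, 29, ∞}: a division algebra.

[2, 3, 11, 13, 19, 23, 29, inf]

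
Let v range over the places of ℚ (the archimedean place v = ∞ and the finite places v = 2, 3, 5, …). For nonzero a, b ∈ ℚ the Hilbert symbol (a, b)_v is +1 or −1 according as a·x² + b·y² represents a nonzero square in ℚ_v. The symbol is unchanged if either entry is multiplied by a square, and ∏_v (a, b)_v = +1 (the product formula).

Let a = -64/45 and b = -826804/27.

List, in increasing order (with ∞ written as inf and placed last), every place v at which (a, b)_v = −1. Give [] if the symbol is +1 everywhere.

[5, 11, 19, inf]

Mod squares: a ≡ -5, b ≡ -620103. Check v ∈ {∞, 2, 3, 5, 11, 19, 23, 43}.
v=5: a=5^-1·(≡4), b=5^0·(≡3) mod 5; (4|5)=+1, (3|5)=-1; (−1)^{-1·0·2}·(+1)^0·(-1)^-1 = -1.
v=11: a=11^0·(≡2), b=11^1·(≡2) mod 11; (2|11)=-1, (2|11)=-1; (−1)^{0·1·5}·(-1)^1·(-1)^0 = -1.
v=2: v_2(a)=6, v_2(b)=2; units ≡ 3, 1 (mod 8); ε·ε+αω+βω = 1·0+6·0+2·1 ≡ 0  ⇒  (a,b)_2 = +1.
v=∞: -5 < 0 and -620103 < 0  ⇒  (a,b)_∞ = -1.
v=19: a=19^0·(≡18), b=19^1·(≡4) mod 19; (18|19)=-1, (4|19)=+1; (−1)^{0·1·9}·(-1)^1·(+1)^0 = -1.
v=43: a=43^0·(≡11), b=43^1·(≡30) mod 43; (11|43)=+1, (30|43)=-1; (−1)^{0·1·21}·(+1)^1·(-1)^0 = +1.
v=23: a=23^0·(≡18), b=23^1·(≡6) mod 23; (18|23)=+1, (6|23)=+1; (−1)^{0·1·11}·(+1)^1·(+1)^0 = +1.
v=3: a=3^-2·(≡1), b=3^-3·(≡2) mod 3; (1|3)=+1, (2|3)=-1; (−1)^{-2·-3·1}·(+1)^-3·(-1)^-2 = +1.
|Ram(-5, -620103)| = 4, even; anisotropic at {5, 11, 19, ∞}.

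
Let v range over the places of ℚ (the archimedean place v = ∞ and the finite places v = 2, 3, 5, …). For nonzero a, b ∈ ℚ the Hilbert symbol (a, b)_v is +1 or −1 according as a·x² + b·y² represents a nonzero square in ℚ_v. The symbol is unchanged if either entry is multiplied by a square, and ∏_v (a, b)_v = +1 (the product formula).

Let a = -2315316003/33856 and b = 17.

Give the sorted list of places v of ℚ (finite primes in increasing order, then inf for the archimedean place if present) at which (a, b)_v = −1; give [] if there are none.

[3, 31]

Mod squares: a ≡ -390507, b ≡ 17. Check v ∈ {∞, 2, 3, 7, 11, 13, 17, 19, 23, 31}.
v=3: a=3^1·(≡1), b=3^0·(≡2) mod 3; (1|3)=+1, (2|3)=-1; (−1)^{1·0·1}·(+1)^0·(-1)^1 = -1.
v=31: a=31^1·(≡9), b=31^0·(≡17) mod 31; (9|31)=+1, (17|31)=-1; (−1)^{1·0·15}·(+1)^0·(-1)^1 = -1.
v=19: a=19^1·(≡7), b=19^0·(≡17) mod 19; (7|19)=+1, (17|19)=+1; (−1)^{1·0·9}·(+1)^0·(+1)^1 = +1.
v=23: a=23^-2·(≡10), b=23^0·(≡17) mod 23; (10|23)=-1, (17|23)=-1; (−1)^{-2·0·11}·(-1)^0·(-1)^-2 = +1.
v=13: a=13^1·(≡1), b=13^0·(≡4) mod 13; (1|13)=+1, (4|13)=+1; (−1)^{1·0·6}·(+1)^0·(+1)^1 = +1.
v=11: a=11^2·(≡1), b=11^0·(≡6) mod 11; (1|11)=+1, (6|11)=-1; (−1)^{2·0·5}·(+1)^0·(-1)^2 = +1.
v=∞: -390507 < 0 and 17 > 0  ⇒  (a,b)_∞ = +1.
v=17: a=17^1·(≡15), b=17^1·(≡1) mod 17; (15|17)=+1, (1|17)=+1; (−1)^{1·1·8}·(+1)^1·(+1)^1 = +1.
v=7: a=7^2·(≡1), b=7^0·(≡3) mod 7; (1|7)=+1, (3|7)=-1; (−1)^{2·0·3}·(+1)^0·(-1)^2 = +1.
v=2: v_2(a)=-6, v_2(b)=0; units ≡ 5, 1 (mod 8); ε·ε+αω+βω = 0·0+-6·0+0·1 ≡ 0  ⇒  (a,b)_2 = +1.
|Ram(-390507, 17)| = 2, even; anisotropic at {3, 31}.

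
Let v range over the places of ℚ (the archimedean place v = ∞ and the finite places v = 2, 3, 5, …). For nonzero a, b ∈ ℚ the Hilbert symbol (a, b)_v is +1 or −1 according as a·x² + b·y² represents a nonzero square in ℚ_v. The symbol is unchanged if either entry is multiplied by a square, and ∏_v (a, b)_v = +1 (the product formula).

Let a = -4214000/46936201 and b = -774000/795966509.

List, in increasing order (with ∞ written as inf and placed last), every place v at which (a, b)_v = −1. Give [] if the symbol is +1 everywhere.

[29, inf]

Mod squares: a ≡ -215, b ≡ -6235. Check v ∈ {∞, 2, 3, 5, 7, 13, 17, 29, 31, 43}.
v=29: a=29^0·(≡14), b=29^-1·(≡3) mod 29; (14|29)=-1, (3|29)=-1; (−1)^{0·-1·14}·(-1)^-1·(-1)^0 = -1.
v=13: a=13^-2·(≡8), b=13^-4·(≡2) mod 13; (8|13)=-1, (2|13)=-1; (−1)^{-2·-4·6}·(-1)^-4·(-1)^-2 = +1.
v=7: a=7^2·(≡4), b=7^0·(≡2) mod 7; (4|7)=+1, (2|7)=+1; (−1)^{2·0·3}·(+1)^0·(+1)^2 = +1.
v=31: a=31^-2·(≡1), b=31^-2·(≡12) mod 31; (1|31)=+1, (12|31)=-1; (−1)^{-2·-2·15}·(+1)^-2·(-1)^-2 = +1.
v=43: a=43^1·(≡16), b=43^1·(≡30) mod 43; (16|43)=+1, (30|43)=-1; (−1)^{1·1·21}·(+1)^1·(-1)^1 = +1.
v=5: a=5^3·(≡3), b=5^3·(≡2) mod 5; (3|5)=-1, (2|5)=-1; (−1)^{3·3·2}·(-1)^3·(-1)^3 = +1.
v=3: a=3^0·(≡1), b=3^2·(≡2) mod 3; (1|3)=+1, (2|3)=-1; (−1)^{0·2·1}·(+1)^2·(-1)^0 = +1.
v=17: a=17^-2·(≡12), b=17^0·(≡13) mod 17; (12|17)=-1, (13|17)=+1; (−1)^{-2·0·8}·(-1)^0·(+1)^-2 = +1.
v=∞: -215 < 0 and -6235 < 0  ⇒  (a,b)_∞ = -1.
v=2: v_2(a)=4, v_2(b)=4; units ≡ 1, 5 (mod 8); ε·ε+αω+βω = 0·0+4·1+4·0 ≡ 0  ⇒  (a,b)_2 = +1.
Ram(-215, -6235) = {29, ∞}; no ℚ_29-point on the conic.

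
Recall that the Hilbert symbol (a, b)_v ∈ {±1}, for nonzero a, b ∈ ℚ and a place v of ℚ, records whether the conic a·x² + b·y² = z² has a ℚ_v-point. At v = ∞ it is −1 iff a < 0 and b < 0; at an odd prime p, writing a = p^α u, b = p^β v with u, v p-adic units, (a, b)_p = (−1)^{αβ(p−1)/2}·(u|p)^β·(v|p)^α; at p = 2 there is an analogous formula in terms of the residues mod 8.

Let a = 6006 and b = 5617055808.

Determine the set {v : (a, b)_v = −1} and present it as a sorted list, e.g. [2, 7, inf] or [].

Mod squares: a ≡ 6006, b ≡ 273. Check v ∈ {∞, 2, 3, 7, 11, 13}.
v=2: v_2(a)=1, v_2(b)=6; units ≡ 3, 1 (mod 8); ε·ε+αω+βω = 1·0+1·0+6·1 ≡ 0  ⇒  (a,b)_2 = +1.
v=13: a=13^1·(≡7), b=13^1·(≡8) mod 13; (7|13)=-1, (8|13)=-1; (−1)^{1·1·6}·(-1)^1·(-1)^1 = +1.
v=∞: 6006 > 0 and 273 > 0  ⇒  (a,b)_∞ = +1.
v=3: a=3^1·(≡1), b=3^9·(≡1) mod 3; (1|3)=+1, (1|3)=+1; (−1)^{1·9·1}·(+1)^9·(+1)^1 = -1.
v=7: a=7^1·(≡4), b=7^3·(≡1) mod 7; (4|7)=+1, (1|7)=+1; (−1)^{1·3·3}·(+1)^3·(+1)^1 = -1.
v=11: a=11^1·(≡7), b=11^0·(≡1) mod 11; (7|11)=-1, (1|11)=+1; (−1)^{1·0·5}·(-1)^0·(+1)^1 = +1.
(6006, 273 / ℚ) ramifies at {3, 7}: a division algebra.

[3, 7]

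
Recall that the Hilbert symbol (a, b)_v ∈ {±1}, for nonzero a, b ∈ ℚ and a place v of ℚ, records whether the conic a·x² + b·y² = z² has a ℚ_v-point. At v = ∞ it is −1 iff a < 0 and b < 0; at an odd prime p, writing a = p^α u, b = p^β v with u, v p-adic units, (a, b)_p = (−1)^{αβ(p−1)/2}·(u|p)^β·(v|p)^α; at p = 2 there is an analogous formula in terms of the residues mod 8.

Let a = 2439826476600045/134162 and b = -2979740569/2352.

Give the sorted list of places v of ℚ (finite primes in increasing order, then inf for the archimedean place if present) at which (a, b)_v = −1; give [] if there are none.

(a, b) ≡ (9690, -3) mod (ℚ^×)²; places V = {2, 3, 5, 7, 13, 17, 19, 37, ∞}.
(a,b)_37: α=-2, u≡7; β=0, v≡9 (mod 37); (7|37)=+1, (9|37)=+1; sign (−1)^0·+1^0·+1^-2 = +1.
(a,b)_13: α=6, u≡5; β=4, v≡4 (mod 13); (5|13)=-1, (4|13)=+1; sign (−1)^0·-1^4·+1^6 = +1.
(a,b)_3: α=1, u≡2; β=-1, v≡2 (mod 3); (2|3)=-1, (2|3)=-1; sign (−1)^1·-1^-1·-1^1 = -1.
(a,b)_5: α=1, u≡2; β=0, v≡3 (mod 5); (2|5)=-1, (3|5)=-1; sign (−1)^0·-1^0·-1^1 = -1.
(a,b)_2: α=-1, β=-4; u≡5, v≡5 (mod 8); ε(u)ε(v)=0·0, αω(v)=-1·1, βω(u)=-4·1; sum ≡ 1  ⇒  -1.
(a,b)_19: α=3, u≡16; β=2, v≡4 (mod 19); (16|19)=+1, (4|19)=+1; sign (−1)^0·+1^2·+1^3 = +1.
(a,b)_17: α=3, u≡9; β=2, v≡5 (mod 17); (9|17)=+1, (5|17)=-1; sign (−1)^0·+1^2·-1^3 = -1.
(a,b)_7: α=-2, u≡1; β=-2, v≡1 (mod 7); (1|7)=+1, (1|7)=+1; sign (−1)^0·+1^-2·+1^-2 = +1.
(a,b)_∞: sgn(9690)=+, sgn(-3)=−, so +1.
Ram(9690, -3) = {2, 3, 5, 17}; no ℚ_2-point on the conic.

[2, 3, 5, 17]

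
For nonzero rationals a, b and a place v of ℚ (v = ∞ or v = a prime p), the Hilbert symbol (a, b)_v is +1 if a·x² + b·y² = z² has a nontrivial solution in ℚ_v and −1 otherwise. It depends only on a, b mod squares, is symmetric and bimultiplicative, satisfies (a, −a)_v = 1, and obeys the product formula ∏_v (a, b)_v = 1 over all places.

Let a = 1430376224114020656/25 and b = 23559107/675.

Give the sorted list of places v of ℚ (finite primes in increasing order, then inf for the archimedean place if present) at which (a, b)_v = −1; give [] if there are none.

(a, b) ≡ (38019, 418209) mod (ℚ^×)²; places V = {2, 3, 5, 11, 13, 19, 23, 29, ∞}.
(a,b)_3: α=1, u≡1; β=-3, v≡2 (mod 3); (1|3)=+1, (2|3)=-1; sign (−1)^1·+1^-3·-1^1 = +1.
(a,b)_5: α=-2, u≡1; β=-2, v≡1 (mod 5); (1|5)=+1, (1|5)=+1; sign (−1)^0·+1^-2·+1^-2 = +1.
(a,b)_23: α=3, u≡10; β=1, v≡12 (mod 23); (10|23)=-1, (12|23)=+1; sign (−1)^1·-1^1·+1^3 = +1.
(a,b)_29: α=3, u≡7; β=1, v≡8 (mod 29); (7|29)=+1, (8|29)=-1; sign (−1)^0·+1^1·-1^3 = -1.
(a,b)_13: α=0, u≡8; β=2, v≡9 (mod 13); (8|13)=-1, (9|13)=+1; sign (−1)^0·-1^2·+1^0 = +1.
(a,b)_2: α=4, β=0; u≡3, v≡1 (mod 8); ε(u)ε(v)=1·0, αω(v)=4·0, βω(u)=0·1; sum ≡ 0  ⇒  +1.
(a,b)_11: α=4, u≡5; β=1, v≡1 (mod 11); (5|11)=+1, (1|11)=+1; sign (−1)^0·+1^1·+1^4 = +1.
(a,b)_∞: sgn(38019)=+, sgn(418209)=+, so +1.
(a,b)_19: α=3, u≡1; β=1, v≡7 (mod 19); (1|19)=+1, (7|19)=+1; sign (−1)^1·+1^1·+1^3 = -1.
|Ram(38019, 418209)| = 2, even; anisotropic at {19, 29}.

[19, 29]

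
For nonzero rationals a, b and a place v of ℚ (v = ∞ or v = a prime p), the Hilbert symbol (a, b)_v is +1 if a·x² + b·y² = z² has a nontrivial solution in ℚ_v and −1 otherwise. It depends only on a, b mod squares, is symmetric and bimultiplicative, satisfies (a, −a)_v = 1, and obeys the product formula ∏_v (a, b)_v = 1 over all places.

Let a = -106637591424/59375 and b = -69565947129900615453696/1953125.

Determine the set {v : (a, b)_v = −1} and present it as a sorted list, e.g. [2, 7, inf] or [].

(a, b) ≡ (-65926770, -3255) mod (ℚ^×)²; places V = {2, 3, 5, 7, 13, 19, 31, 41, ∞}.
(a,b)_13: α=1, u≡9; β=2, v≡8 (mod 13); (9|13)=+1, (8|13)=-1; sign (−1)^0·+1^2·-1^1 = -1.
(a,b)_41: α=1, u≡37; β=2, v≡25 (mod 41); (37|41)=+1, (25|41)=+1; sign (−1)^0·+1^2·+1^1 = +1.
(a,b)_3: α=1, u≡1; β=3, v≡1 (mod 3); (1|3)=+1, (1|3)=+1; sign (−1)^1·+1^3·+1^1 = -1.
(a,b)_∞: sgn(-65926770)=−, sgn(-3255)=−, so -1.
(a,b)_31: α=1, u≡26; β=3, v≡9 (mod 31); (26|31)=-1, (9|31)=+1; sign (−1)^1·-1^3·+1^1 = +1.
(a,b)_7: α=5, u≡3; β=7, v≡1 (mod 7); (3|7)=-1, (1|7)=+1; sign (−1)^1·-1^7·+1^5 = +1.
(a,b)_19: α=-1, u≡11; β=2, v≡2 (mod 19); (11|19)=+1, (2|19)=-1; sign (−1)^0·+1^2·-1^-1 = -1.
(a,b)_2: α=7, β=10; u≡7, v≡1 (mod 8); ε(u)ε(v)=1·0, αω(v)=7·0, βω(u)=10·0; sum ≡ 0  ⇒  +1.
(a,b)_5: α=-5, u≡4; β=-9, v≡4 (mod 5); (4|5)=+1, (4|5)=+1; sign (−1)^0·+1^-9·+1^-5 = +1.
Ram(-65926770, -3255) = {3, 13, 19, ∞}; no ℚ_3-point on the conic.

[3, 13, 19, inf]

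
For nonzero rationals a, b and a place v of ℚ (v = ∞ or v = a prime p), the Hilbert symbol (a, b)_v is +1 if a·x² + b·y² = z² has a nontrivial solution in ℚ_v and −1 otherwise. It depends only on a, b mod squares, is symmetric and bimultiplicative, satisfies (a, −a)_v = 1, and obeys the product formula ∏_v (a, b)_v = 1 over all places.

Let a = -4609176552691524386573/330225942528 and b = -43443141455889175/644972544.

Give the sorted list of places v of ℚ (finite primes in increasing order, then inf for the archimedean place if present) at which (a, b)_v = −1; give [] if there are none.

[3, 13, 37, inf]

Mod squares: a ≡ -111111, b ≡ -1482. Check v ∈ {∞, 2, 3, 5, 7, 11, 13, 19, 37}.
v=5: a=5^0·(≡4), b=5^2·(≡2) mod 5; (4|5)=+1, (2|5)=-1; (−1)^{0·2·2}·(+1)^2·(-1)^0 = +1.
v=19: a=19^4·(≡9), b=19^3·(≡17) mod 19; (9|19)=+1, (17|19)=+1; (−1)^{4·3·9}·(+1)^3·(+1)^4 = +1.
v=11: a=11^3·(≡2), b=11^2·(≡4) mod 11; (2|11)=-1, (4|11)=+1; (−1)^{3·2·5}·(-1)^2·(+1)^3 = +1.
v=13: a=13^1·(≡7), b=13^1·(≡10) mod 13; (7|13)=-1, (10|13)=+1; (−1)^{1·1·6}·(-1)^1·(+1)^1 = -1.
v=7: a=7^9·(≡5), b=7^6·(≡4) mod 7; (5|7)=-1, (4|7)=+1; (−1)^{9·6·3}·(-1)^6·(+1)^9 = +1.
v=2: v_2(a)=-24, v_2(b)=-15; units ≡ 1, 3 (mod 8); ε·ε+αω+βω = 0·1+-24·1+-15·0 ≡ 0  ⇒  (a,b)_2 = +1.
v=3: a=3^-9·(≡1), b=3^-9·(≡1) mod 3; (1|3)=+1, (1|3)=+1; (−1)^{-9·-9·1}·(+1)^-9·(+1)^-9 = -1.
v=∞: -111111 < 0 and -1482 < 0  ⇒  (a,b)_∞ = -1.
v=37: a=37^3·(≡2), b=37^2·(≡8) mod 37; (2|37)=-1, (8|37)=-1; (−1)^{3·2·18}·(-1)^2·(-1)^3 = -1.
Ram(-111111, -1482) = {3, 13, 37, ∞}; no ℚ_3-point on the conic.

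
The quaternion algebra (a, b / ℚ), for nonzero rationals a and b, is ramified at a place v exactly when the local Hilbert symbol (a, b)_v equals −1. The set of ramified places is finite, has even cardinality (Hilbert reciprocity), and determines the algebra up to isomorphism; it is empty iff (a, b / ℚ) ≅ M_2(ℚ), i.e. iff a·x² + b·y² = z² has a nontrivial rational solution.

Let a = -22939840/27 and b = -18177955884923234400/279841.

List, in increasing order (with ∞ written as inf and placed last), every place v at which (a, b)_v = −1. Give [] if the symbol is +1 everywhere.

Mod squares: a ≡ -21945, b ≡ -646. Check v ∈ {∞, 2, 3, 5, 7, 11, 13, 17, 19, 23}.
v=13: a=13^0·(≡12), b=13^2·(≡12) mod 13; (12|13)=+1, (12|13)=+1; (−1)^{0·2·6}·(+1)^2·(+1)^0 = +1.
v=19: a=19^1·(≡16), b=19^3·(≡9) mod 19; (16|19)=+1, (9|19)=+1; (−1)^{1·3·9}·(+1)^3·(+1)^1 = -1.
v=11: a=11^1·(≡10), b=11^2·(≡4) mod 11; (10|11)=-1, (4|11)=+1; (−1)^{1·2·5}·(-1)^2·(+1)^1 = +1.
v=5: a=5^1·(≡1), b=5^2·(≡4) mod 5; (1|5)=+1, (4|5)=+1; (−1)^{1·2·2}·(+1)^2·(+1)^1 = +1.
v=3: a=3^-3·(≡2), b=3^4·(≡2) mod 3; (2|3)=-1, (2|3)=-1; (−1)^{-3·4·1}·(-1)^4·(-1)^-3 = -1.
v=23: a=23^0·(≡21), b=23^-4·(≡21) mod 23; (21|23)=-1, (21|23)=-1; (−1)^{0·-4·11}·(-1)^-4·(-1)^0 = +1.
v=2: v_2(a)=6, v_2(b)=5; units ≡ 7, 5 (mod 8); ε·ε+αω+βω = 1·0+6·1+5·0 ≡ 0  ⇒  (a,b)_2 = +1.
v=7: a=7^3·(≡2), b=7^6·(≡3) mod 7; (2|7)=+1, (3|7)=-1; (−1)^{3·6·3}·(+1)^6·(-1)^3 = -1.
v=∞: -21945 < 0 and -646 < 0  ⇒  (a,b)_∞ = -1.
v=17: a=17^0·(≡13), b=17^1·(≡9) mod 17; (13|17)=+1, (9|17)=+1; (−1)^{0·1·8}·(+1)^1·(+1)^0 = +1.
Ram(-21945, -646) = {3, 7, 19, ∞}; no ℚ_3-point on the conic.

[3, 7, 19, inf]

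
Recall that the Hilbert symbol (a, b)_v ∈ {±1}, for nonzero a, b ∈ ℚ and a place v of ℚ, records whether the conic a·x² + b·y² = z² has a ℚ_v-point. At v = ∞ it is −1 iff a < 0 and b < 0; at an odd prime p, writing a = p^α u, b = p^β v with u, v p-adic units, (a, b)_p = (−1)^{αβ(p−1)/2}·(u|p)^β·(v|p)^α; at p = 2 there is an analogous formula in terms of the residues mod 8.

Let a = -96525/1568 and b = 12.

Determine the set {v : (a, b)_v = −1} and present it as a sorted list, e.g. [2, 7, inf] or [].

[]

Mod squares: a ≡ -858, b ≡ 3. Check v ∈ {∞, 2, 3, 5, 7, 11, 13}.
v=11: a=11^1·(≡6), b=11^0·(≡1) mod 11; (6|11)=-1, (1|11)=+1; (−1)^{1·0·5}·(-1)^0·(+1)^1 = +1.
v=3: a=3^3·(≡2), b=3^1·(≡1) mod 3; (2|3)=-1, (1|3)=+1; (−1)^{3·1·1}·(-1)^1·(+1)^3 = +1.
v=2: v_2(a)=-5, v_2(b)=2; units ≡ 3, 3 (mod 8); ε·ε+αω+βω = 1·1+-5·1+2·1 ≡ 0  ⇒  (a,b)_2 = +1.
v=5: a=5^2·(≡3), b=5^0·(≡2) mod 5; (3|5)=-1, (2|5)=-1; (−1)^{2·0·2}·(-1)^0·(-1)^2 = +1.
v=7: a=7^-2·(≡3), b=7^0·(≡5) mod 7; (3|7)=-1, (5|7)=-1; (−1)^{-2·0·3}·(-1)^0·(-1)^-2 = +1.
v=∞: -858 < 0 and 3 > 0  ⇒  (a,b)_∞ = +1.
v=13: a=13^1·(≡3), b=13^0·(≡12) mod 13; (3|13)=+1, (12|13)=+1; (−1)^{1·0·6}·(+1)^0·(+1)^1 = +1.
Ram(a, b) = ∅: the form -858·x² + 3·y² − z² is isotropic over every ℚ_v, so by Hasse–Minkowski it is isotropic over ℚ.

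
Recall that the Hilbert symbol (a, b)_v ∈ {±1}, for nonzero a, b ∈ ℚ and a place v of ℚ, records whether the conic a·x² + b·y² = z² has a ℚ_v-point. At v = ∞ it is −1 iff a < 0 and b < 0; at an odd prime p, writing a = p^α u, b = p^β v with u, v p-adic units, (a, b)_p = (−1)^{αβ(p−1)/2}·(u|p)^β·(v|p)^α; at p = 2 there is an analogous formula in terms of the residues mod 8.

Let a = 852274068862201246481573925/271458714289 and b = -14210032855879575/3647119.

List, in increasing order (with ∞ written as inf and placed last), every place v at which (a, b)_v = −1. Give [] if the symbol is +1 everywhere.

Mod squares: a ≡ 13, b ≡ -6109697. Check v ∈ {∞, 2, 3, 5, 7, 11, 13, 17, 19, 23, 31, 41}.
v=7: a=7^-10·(≡6), b=7^-6·(≡2) mod 7; (6|7)=-1, (2|7)=+1; (−1)^{-10·-6·3}·(-1)^-6·(+1)^-10 = +1.
v=2: v_2(a)=0, v_2(b)=0; units ≡ 5, 7 (mod 8); ε·ε+αω+βω = 0·1+0·0+0·1 ≡ 0  ⇒  (a,b)_2 = +1.
v=∞: 13 > 0 and -6109697 < 0  ⇒  (a,b)_∞ = +1.
v=13: a=13^3·(≡1), b=13^2·(≡3) mod 13; (1|13)=+1, (3|13)=+1; (−1)^{3·2·6}·(+1)^2·(+1)^3 = +1.
v=17: a=17^4·(≡9), b=17^2·(≡16) mod 17; (9|17)=+1, (16|17)=+1; (−1)^{4·2·8}·(+1)^2·(+1)^4 = +1.
v=19: a=19^2·(≡10), b=19^1·(≡12) mod 19; (10|19)=-1, (12|19)=-1; (−1)^{2·1·9}·(-1)^1·(-1)^2 = -1.
v=11: a=11^2·(≡6), b=11^1·(≡2) mod 11; (6|11)=-1, (2|11)=-1; (−1)^{2·1·5}·(-1)^1·(-1)^2 = -1.
v=31: a=31^-2·(≡3), b=31^-1·(≡3) mod 31; (3|31)=-1, (3|31)=-1; (−1)^{-2·-1·15}·(-1)^-1·(-1)^-2 = -1.
v=3: a=3^14·(≡1), b=3^10·(≡1) mod 3; (1|3)=+1, (1|3)=+1; (−1)^{14·10·1}·(+1)^10·(+1)^14 = +1.
v=41: a=41^2·(≡19), b=41^1·(≡10) mod 41; (19|41)=-1, (10|41)=+1; (−1)^{2·1·20}·(-1)^1·(+1)^2 = -1.
v=23: a=23^2·(≡18), b=23^1·(≡14) mod 23; (18|23)=+1, (14|23)=-1; (−1)^{2·1·11}·(+1)^1·(-1)^2 = +1.
v=5: a=5^2·(≡3), b=5^2·(≡3) mod 5; (3|5)=-1, (3|5)=-1; (−1)^{2·2·2}·(-1)^2·(-1)^2 = +1.
Ram(13, -6109697) = {11, 19, 31, 41}; no ℚ_11-point on the conic.

[11, 19, 31, 41]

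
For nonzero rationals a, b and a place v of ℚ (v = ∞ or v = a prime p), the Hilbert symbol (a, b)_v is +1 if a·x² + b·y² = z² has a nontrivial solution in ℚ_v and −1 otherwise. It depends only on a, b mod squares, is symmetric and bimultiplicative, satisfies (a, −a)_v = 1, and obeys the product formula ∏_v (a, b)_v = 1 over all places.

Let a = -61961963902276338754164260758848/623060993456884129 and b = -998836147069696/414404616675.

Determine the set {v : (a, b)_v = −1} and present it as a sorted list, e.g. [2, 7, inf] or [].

(a, b) ≡ (-63597, -37458633) mod (ℚ^×)²; places V = {2, 3, 5, 7, 13, 17, 19, 29, 31, 37, 41, 43, ∞}.
(a,b)_7: α=-6, u≡5; β=-4, v≡5 (mod 7); (5|7)=-1, (5|7)=-1; sign (−1)^0·-1^-4·-1^-6 = +1.
(a,b)_31: α=2, u≡29; β=1, v≡30 (mod 31); (29|31)=-1, (30|31)=-1; sign (−1)^0·-1^1·-1^2 = -1.
(a,b)_2: α=6, β=8; u≡3, v≡7 (mod 8); ε(u)ε(v)=1·1, αω(v)=6·0, βω(u)=8·1; sum ≡ 1  ⇒  -1.
(a,b)_19: α=2, u≡8; β=1, v≡16 (mod 19); (8|19)=-1, (16|19)=+1; sign (−1)^0·-1^1·+1^2 = -1.
(a,b)_17: α=3, u≡2; β=1, v≡7 (mod 17); (2|17)=+1, (7|17)=-1; sign (−1)^0·+1^1·-1^3 = -1.
(a,b)_37: α=-4, u≡8; β=-2, v≡14 (mod 37); (8|37)=-1, (14|37)=-1; sign (−1)^0·-1^-2·-1^-4 = +1.
(a,b)_13: α=4, u≡4; β=2, v≡12 (mod 13); (4|13)=+1, (12|13)=+1; sign (−1)^0·+1^2·+1^4 = +1.
(a,b)_5: α=0, u≡3; β=-2, v≡2 (mod 5); (3|5)=-1, (2|5)=-1; sign (−1)^0·-1^-2·-1^0 = +1.
(a,b)_∞: sgn(-63597)=−, sgn(-37458633)=−, so -1.
(a,b)_3: α=1, u≡2; β=-1, v≡2 (mod 3); (2|3)=-1, (2|3)=-1; sign (−1)^1·-1^-1·-1^1 = -1.
(a,b)_29: α=3, u≡26; β=1, v≡18 (mod 29); (26|29)=-1, (18|29)=-1; sign (−1)^0·-1^1·-1^3 = +1.
(a,b)_41: α=-4, u≡19; β=-2, v≡39 (mod 41); (19|41)=-1, (39|41)=+1; sign (−1)^0·-1^-2·+1^-4 = +1.
(a,b)_43: α=7, u≡22; β=3, v≡41 (mod 43); (22|43)=-1, (41|43)=+1; sign (−1)^1·-1^3·+1^7 = +1.
(-63597, -37458633 / ℚ) ramifies at {2, 3, 17, 19, 31, ∞}: a division algebra.

[2, 3, 17, 19, 31, inf]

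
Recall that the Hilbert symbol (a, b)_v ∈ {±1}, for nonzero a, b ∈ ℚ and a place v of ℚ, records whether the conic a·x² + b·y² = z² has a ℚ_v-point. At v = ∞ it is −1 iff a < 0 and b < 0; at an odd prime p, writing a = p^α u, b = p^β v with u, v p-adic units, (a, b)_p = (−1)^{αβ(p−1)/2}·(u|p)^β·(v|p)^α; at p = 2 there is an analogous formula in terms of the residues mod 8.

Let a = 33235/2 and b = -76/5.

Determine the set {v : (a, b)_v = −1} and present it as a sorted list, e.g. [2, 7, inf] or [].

(a, b) ≡ (230, -95) mod (ℚ^×)²; places V = {2, 5, 17, 19, 23, ∞}.
(a,b)_19: α=0, u≡2; β=1, v≡3 (mod 19); (2|19)=-1, (3|19)=-1; sign (−1)^0·-1^1·-1^0 = -1.
(a,b)_∞: sgn(230)=+, sgn(-95)=−, so +1.
(a,b)_23: α=1, u≡21; β=0, v≡17 (mod 23); (21|23)=-1, (17|23)=-1; sign (−1)^0·-1^0·-1^1 = -1.
(a,b)_5: α=1, u≡1; β=-1, v≡4 (mod 5); (1|5)=+1, (4|5)=+1; sign (−1)^0·+1^-1·+1^1 = +1.
(a,b)_2: α=-1, β=2; u≡3, v≡1 (mod 8); ε(u)ε(v)=1·0, αω(v)=-1·0, βω(u)=2·1; sum ≡ 0  ⇒  +1.
(a,b)_17: α=2, u≡15; β=0, v≡12 (mod 17); (15|17)=+1, (12|17)=-1; sign (−1)^0·+1^0·-1^2 = +1.
Ram(230, -95) = {19, 23}; no ℚ_19-point on the conic.

[19, 23]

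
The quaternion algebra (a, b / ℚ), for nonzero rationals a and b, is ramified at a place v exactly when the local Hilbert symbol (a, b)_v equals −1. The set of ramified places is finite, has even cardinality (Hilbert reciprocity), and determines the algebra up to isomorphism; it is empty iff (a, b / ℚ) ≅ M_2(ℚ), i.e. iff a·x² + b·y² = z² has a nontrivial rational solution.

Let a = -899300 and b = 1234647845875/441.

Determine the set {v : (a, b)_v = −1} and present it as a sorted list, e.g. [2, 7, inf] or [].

Mod squares: a ≡ -17, b ≡ 115. Check v ∈ {∞, 2, 3, 5, 7, 17, 23, 53}.
v=2: v_2(a)=2, v_2(b)=0; units ≡ 7, 3 (mod 8); ε·ε+αω+βω = 1·1+2·1+0·0 ≡ 1  ⇒  (a,b)_2 = -1.
v=∞: -17 < 0 and 115 > 0  ⇒  (a,b)_∞ = +1.
v=5: a=5^2·(≡3), b=5^3·(≡2) mod 5; (3|5)=-1, (2|5)=-1; (−1)^{2·3·2}·(-1)^3·(-1)^2 = -1.
v=3: a=3^0·(≡1), b=3^-2·(≡1) mod 3; (1|3)=+1, (1|3)=+1; (−1)^{0·-2·1}·(+1)^-2·(+1)^0 = +1.
v=53: a=53^0·(≡4), b=53^2·(≡44) mod 53; (4|53)=+1, (44|53)=+1; (−1)^{0·2·26}·(+1)^2·(+1)^0 = +1.
v=17: a=17^1·(≡4), b=17^2·(≡1) mod 17; (4|17)=+1, (1|17)=+1; (−1)^{1·2·8}·(+1)^2·(+1)^1 = +1.
v=7: a=7^0·(≡4), b=7^-2·(≡5) mod 7; (4|7)=+1, (5|7)=-1; (−1)^{0·-2·3}·(+1)^-2·(-1)^0 = +1.
v=23: a=23^2·(≡2), b=23^3·(≡17) mod 23; (2|23)=+1, (17|23)=-1; (−1)^{2·3·11}·(+1)^3·(-1)^2 = +1.
|Ram(-17, 115)| = 2, even; anisotropic at {2, 5}.

[2, 5]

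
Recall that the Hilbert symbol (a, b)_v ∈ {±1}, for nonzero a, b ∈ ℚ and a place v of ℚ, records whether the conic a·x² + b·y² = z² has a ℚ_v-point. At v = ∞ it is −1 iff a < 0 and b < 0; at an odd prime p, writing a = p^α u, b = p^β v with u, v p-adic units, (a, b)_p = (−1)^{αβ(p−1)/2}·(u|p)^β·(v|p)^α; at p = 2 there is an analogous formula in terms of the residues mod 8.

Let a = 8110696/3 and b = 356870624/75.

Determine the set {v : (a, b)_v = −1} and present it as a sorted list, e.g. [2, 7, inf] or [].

[2, 11]

(a, b) ≡ (6083022, 553002) mod (ℚ^×)²; places V = {2, 3, 5, 11, 37, 47, 53, ∞}.
(a,b)_11: α=1, u≡2; β=2, v≡10 (mod 11); (2|11)=-1, (10|11)=-1; sign (−1)^0·-1^2·-1^1 = -1.
(a,b)_47: α=1, u≡26; β=1, v≡42 (mod 47); (26|47)=-1, (42|47)=+1; sign (−1)^1·-1^1·+1^1 = +1.
(a,b)_3: α=-1, u≡1; β=-1, v≡2 (mod 3); (1|3)=+1, (2|3)=-1; sign (−1)^1·+1^-1·-1^-1 = +1.
(a,b)_37: α=1, u≡19; β=1, v≡29 (mod 37); (19|37)=-1, (29|37)=-1; sign (−1)^0·-1^1·-1^1 = +1.
(a,b)_2: α=3, β=5; u≡7, v≡5 (mod 8); ε(u)ε(v)=1·0, αω(v)=3·1, βω(u)=5·0; sum ≡ 1  ⇒  -1.
(a,b)_5: α=0, u≡2; β=-2, v≡3 (mod 5); (2|5)=-1, (3|5)=-1; sign (−1)^0·-1^-2·-1^0 = +1.
(a,b)_53: α=1, u≡7; β=1, v≡42 (mod 53); (7|53)=+1, (42|53)=+1; sign (−1)^0·+1^1·+1^1 = +1.
(a,b)_∞: sgn(6083022)=+, sgn(553002)=+, so +1.
(6083022, 553002 / ℚ) ramifies at {2, 11}: a division algebra.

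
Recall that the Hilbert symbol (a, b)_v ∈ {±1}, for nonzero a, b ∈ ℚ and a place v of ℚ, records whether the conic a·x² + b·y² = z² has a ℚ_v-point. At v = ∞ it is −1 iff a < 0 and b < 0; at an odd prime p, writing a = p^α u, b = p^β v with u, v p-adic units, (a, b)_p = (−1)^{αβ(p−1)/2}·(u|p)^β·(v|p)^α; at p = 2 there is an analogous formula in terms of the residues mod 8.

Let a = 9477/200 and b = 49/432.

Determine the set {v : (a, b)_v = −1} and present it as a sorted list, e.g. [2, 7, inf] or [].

[2, 3]

Mod squares: a ≡ 26, b ≡ 3. Check v ∈ {∞, 2, 3, 5, 7, 13}.
v=∞: 26 > 0 and 3 > 0  ⇒  (a,b)_∞ = +1.
v=5: a=5^-2·(≡4), b=5^0·(≡2) mod 5; (4|5)=+1, (2|5)=-1; (−1)^{-2·0·2}·(+1)^0·(-1)^-2 = +1.
v=3: a=3^6·(≡2), b=3^-3·(≡1) mod 3; (2|3)=-1, (1|3)=+1; (−1)^{6·-3·1}·(-1)^-3·(+1)^6 = -1.
v=13: a=13^1·(≡8), b=13^0·(≡12) mod 13; (8|13)=-1, (12|13)=+1; (−1)^{1·0·6}·(-1)^0·(+1)^1 = +1.
v=7: a=7^0·(≡5), b=7^2·(≡3) mod 7; (5|7)=-1, (3|7)=-1; (−1)^{0·2·3}·(-1)^2·(-1)^0 = +1.
v=2: v_2(a)=-3, v_2(b)=-4; units ≡ 5, 3 (mod 8); ε·ε+αω+βω = 0·1+-3·1+-4·1 ≡ 1  ⇒  (a,b)_2 = -1.
Ram(26, 3) = {2, 3}; no ℚ_2-point on the conic.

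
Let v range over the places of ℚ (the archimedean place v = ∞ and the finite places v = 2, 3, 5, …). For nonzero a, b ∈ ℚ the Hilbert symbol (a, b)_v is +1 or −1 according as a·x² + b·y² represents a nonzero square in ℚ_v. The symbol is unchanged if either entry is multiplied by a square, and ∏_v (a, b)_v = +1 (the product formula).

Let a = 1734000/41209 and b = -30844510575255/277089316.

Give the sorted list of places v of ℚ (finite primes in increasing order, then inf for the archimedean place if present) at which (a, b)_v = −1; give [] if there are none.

Mod squares: a ≡ 15, b ≡ -10695. Check v ∈ {∞, 2, 3, 5, 7, 13, 17, 23, 29, 31, 41}.
v=23: a=23^0·(≡22), b=23^1·(≡2) mod 23; (22|23)=-1, (2|23)=+1; (−1)^{0·1·11}·(-1)^1·(+1)^0 = -1.
v=∞: 15 > 0 and -10695 < 0  ⇒  (a,b)_∞ = +1.
v=2: v_2(a)=4, v_2(b)=-2; units ≡ 7, 1 (mod 8); ε·ε+αω+βω = 1·0+4·0+-2·0 ≡ 0  ⇒  (a,b)_2 = +1.
v=3: a=3^1·(≡2), b=3^11·(≡2) mod 3; (2|3)=-1, (2|3)=-1; (−1)^{1·11·1}·(-1)^11·(-1)^1 = -1.
v=31: a=31^0·(≡17), b=31^1·(≡12) mod 31; (17|31)=-1, (12|31)=-1; (−1)^{0·1·15}·(-1)^1·(-1)^0 = -1.
v=17: a=17^2·(≡16), b=17^2·(≡15) mod 17; (16|17)=+1, (15|17)=+1; (−1)^{2·2·8}·(+1)^2·(+1)^2 = +1.
v=29: a=29^-2·(≡19), b=29^-2·(≡9) mod 29; (19|29)=-1, (9|29)=+1; (−1)^{-2·-2·14}·(-1)^-2·(+1)^-2 = +1.
v=5: a=5^3·(≡3), b=5^1·(≡4) mod 5; (3|5)=-1, (4|5)=+1; (−1)^{3·1·2}·(-1)^1·(+1)^3 = -1.
v=7: a=7^-2·(≡2), b=7^-2·(≡2) mod 7; (2|7)=+1, (2|7)=+1; (−1)^{-2·-2·3}·(+1)^-2·(+1)^-2 = +1.
v=41: a=41^0·(≡7), b=41^-2·(≡3) mod 41; (7|41)=-1, (3|41)=-1; (−1)^{0·-2·20}·(-1)^-2·(-1)^0 = +1.
v=13: a=13^0·(≡5), b=13^2·(≡1) mod 13; (5|13)=-1, (1|13)=+1; (−1)^{0·2·6}·(-1)^2·(+1)^0 = +1.
(15, -10695 / ℚ) ramifies at {3, 5, 23, 31}: a division algebra.

[3, 5, 23, 31]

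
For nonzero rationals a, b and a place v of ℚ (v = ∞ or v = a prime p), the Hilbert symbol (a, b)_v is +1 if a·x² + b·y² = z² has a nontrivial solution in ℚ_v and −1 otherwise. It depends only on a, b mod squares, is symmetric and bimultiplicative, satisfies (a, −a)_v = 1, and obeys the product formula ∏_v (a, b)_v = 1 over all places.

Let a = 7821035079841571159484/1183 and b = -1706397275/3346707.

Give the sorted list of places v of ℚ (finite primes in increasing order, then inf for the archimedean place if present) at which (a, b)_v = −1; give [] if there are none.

(a, b) ≡ (10418793, -217833) mod (ℚ^×)²; places V = {2, 3, 5, 7, 11, 13, 17, 23, 37, 41, 47, 53, ∞}.
(a,b)_47: α=0, u≡3; β=2, v≡27 (mod 47); (3|47)=+1, (27|47)=+1; sign (−1)^0·+1^2·+1^0 = +1.
(a,b)_53: α=5, u≡24; β=2, v≡27 (mod 53); (24|53)=+1, (27|53)=-1; sign (−1)^0·+1^2·-1^5 = -1.
(a,b)_13: α=-2, u≡6; β=-2, v≡7 (mod 13); (6|13)=-1, (7|13)=-1; sign (−1)^0·-1^-2·-1^-2 = +1.
(a,b)_5: α=0, u≡3; β=2, v≡2 (mod 5); (3|5)=-1, (2|5)=-1; sign (−1)^0·-1^2·-1^0 = +1.
(a,b)_23: α=3, u≡16; β=-1, v≡17 (mod 23); (16|23)=+1, (17|23)=-1; sign (−1)^1·+1^-1·-1^3 = +1.
(a,b)_11: α=3, u≡7; β=1, v≡2 (mod 11); (7|11)=-1, (2|11)=-1; sign (−1)^1·-1^1·-1^3 = -1.
(a,b)_2: α=2, β=0; u≡1, v≡7 (mod 8); ε(u)ε(v)=0·1, αω(v)=2·0, βω(u)=0·0; sum ≡ 0  ⇒  +1.
(a,b)_17: α=2, u≡5; β=0, v≡6 (mod 17); (5|17)=-1, (6|17)=-1; sign (−1)^0·-1^0·-1^2 = +1.
(a,b)_∞: sgn(10418793)=+, sgn(-217833)=−, so +1.
(a,b)_41: α=0, u≡2; β=-1, v≡28 (mod 41); (2|41)=+1, (28|41)=-1; sign (−1)^0·+1^-1·-1^0 = +1.
(a,b)_7: α=-1, u≡3; β=-1, v≡5 (mod 7); (3|7)=-1, (5|7)=-1; sign (−1)^1·-1^-1·-1^-1 = -1.
(a,b)_37: α=1, u≡23; β=0, v≡18 (mod 37); (23|37)=-1, (18|37)=-1; sign (−1)^0·-1^0·-1^1 = -1.
(a,b)_3: α=3, u≡2; β=-1, v≡1 (mod 3); (2|3)=-1, (1|3)=+1; sign (−1)^1·-1^-1·+1^3 = +1.
|Ram(10418793, -217833)| = 4, even; anisotropic at {7, 11, 37, 53}.

[7, 11, 37, 53]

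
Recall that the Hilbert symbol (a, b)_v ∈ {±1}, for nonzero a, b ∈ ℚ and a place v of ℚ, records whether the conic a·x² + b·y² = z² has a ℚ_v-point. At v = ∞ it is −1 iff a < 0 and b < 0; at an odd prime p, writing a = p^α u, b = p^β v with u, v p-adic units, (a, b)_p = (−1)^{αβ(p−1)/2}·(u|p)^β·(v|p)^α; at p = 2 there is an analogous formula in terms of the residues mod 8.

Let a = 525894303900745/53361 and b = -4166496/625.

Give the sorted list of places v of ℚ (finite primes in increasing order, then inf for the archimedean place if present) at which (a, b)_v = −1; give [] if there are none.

(a, b) ≡ (2512705, -28934) mod (ℚ^×)²; places V = {2, 3, 5, 7, 11, 13, 17, 23, 29, 31, 37, 43, ∞}.
(a,b)_17: α=2, u≡7; β=1, v≡4 (mod 17); (7|17)=-1, (4|17)=+1; sign (−1)^0·-1^1·+1^2 = -1.
(a,b)_31: α=1, u≡24; β=0, v≡18 (mod 31); (24|31)=-1, (18|31)=+1; sign (−1)^0·-1^0·+1^1 = +1.
(a,b)_∞: sgn(2512705)=+, sgn(-28934)=−, so +1.
(a,b)_37: α=2, u≡22; β=1, v≡32 (mod 37); (22|37)=-1, (32|37)=-1; sign (−1)^0·-1^1·-1^2 = -1.
(a,b)_11: α=-2, u≡10; β=0, v≡2 (mod 11); (10|11)=-1, (2|11)=-1; sign (−1)^0·-1^0·-1^-2 = +1.
(a,b)_29: α=1, u≡4; β=0, v≡14 (mod 29); (4|29)=+1, (14|29)=-1; sign (−1)^0·+1^0·-1^1 = -1.
(a,b)_43: α=1, u≡17; β=0, v≡7 (mod 43); (17|43)=+1, (7|43)=-1; sign (−1)^0·+1^0·-1^1 = -1.
(a,b)_23: α=2, u≡18; β=1, v≡22 (mod 23); (18|23)=+1, (22|23)=-1; sign (−1)^0·+1^1·-1^2 = +1.
(a,b)_3: α=-2, u≡1; β=2, v≡1 (mod 3); (1|3)=+1, (1|3)=+1; sign (−1)^0·+1^2·+1^-2 = +1.
(a,b)_2: α=0, β=5; u≡1, v≡5 (mod 8); ε(u)ε(v)=0·0, αω(v)=0·1, βω(u)=5·0; sum ≡ 0  ⇒  +1.
(a,b)_5: α=1, u≡4; β=-4, v≡4 (mod 5); (4|5)=+1, (4|5)=+1; sign (−1)^0·+1^-4·+1^1 = +1.
(a,b)_7: α=-2, u≡6; β=0, v≡1 (mod 7); (6|7)=-1, (1|7)=+1; sign (−1)^0·-1^0·+1^-2 = +1.
(a,b)_13: α=1, u≡12; β=0, v≡4 (mod 13); (12|13)=+1, (4|13)=+1; sign (−1)^0·+1^0·+1^1 = +1.
(2512705, -28934 / ℚ) ramifies at {17, 29, 37, 43}: a division algebra.

[17, 29, 37, 43]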